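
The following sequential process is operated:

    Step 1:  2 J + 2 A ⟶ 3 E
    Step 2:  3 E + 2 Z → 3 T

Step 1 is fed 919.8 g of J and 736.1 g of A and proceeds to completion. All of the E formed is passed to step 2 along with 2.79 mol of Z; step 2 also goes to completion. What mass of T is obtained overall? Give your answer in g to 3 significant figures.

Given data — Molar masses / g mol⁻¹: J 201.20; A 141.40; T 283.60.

1190 g

Step 1:
n(J) = 919.8 / 201.20 = 4.572 mol
n(A) = 736.1 / 141.40 = 5.206 mol
n/ν for J = 4.572/2 = 2.286
n/ν for A = 5.206/2 = 2.603
Smallest n/ν is J → limiting reagent.
n(E) produced = (3/2) × 4.572 = 6.858 mol
Step 2:
n(E) available = 6.858 mol
n(Z) = 2.790 mol
n/ν for E = 6.858/3 = 2.286
n/ν for Z = 2.790/2 = 1.395
Smallest n/ν is Z → limiting reagent.
n(T) = (3/2) × 2.790 = 4.185 mol
mass = 4.185 × 283.60 = 1187 g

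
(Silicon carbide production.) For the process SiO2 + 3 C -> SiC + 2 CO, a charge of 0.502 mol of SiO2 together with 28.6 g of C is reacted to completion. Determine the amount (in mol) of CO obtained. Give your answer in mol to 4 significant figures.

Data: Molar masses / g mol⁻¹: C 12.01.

1.004 mol

n(SiO2) = 0.5020 mol
n(C) = 28.60 / 12.01 = 2.381 mol
n/ν → SiO2: 0.5020, C: 0.7937; SiO2 is limiting.
n(CO) = (2/1) × 0.5020 = 1.004 mol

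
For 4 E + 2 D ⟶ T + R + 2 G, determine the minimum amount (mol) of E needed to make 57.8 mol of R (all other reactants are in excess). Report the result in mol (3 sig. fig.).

231 mol

n(R) = 57.80 mol
n(E) = (4/1) × 57.80 = 231.2 mol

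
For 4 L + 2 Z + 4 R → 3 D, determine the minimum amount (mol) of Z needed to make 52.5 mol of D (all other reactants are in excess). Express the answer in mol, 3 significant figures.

n(D) = 52.50 mol
n(Z) = (2/3) × 52.50 = 35.00 mol

35.0 mol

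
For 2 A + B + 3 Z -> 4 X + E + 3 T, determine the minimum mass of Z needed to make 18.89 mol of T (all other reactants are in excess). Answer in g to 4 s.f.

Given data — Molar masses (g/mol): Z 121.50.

n(T) = 18.89 mol
n(Z) = (3/3) × 18.89 = 18.89 mol
mass = 18.89 × 121.50 = 2295 g

2295 g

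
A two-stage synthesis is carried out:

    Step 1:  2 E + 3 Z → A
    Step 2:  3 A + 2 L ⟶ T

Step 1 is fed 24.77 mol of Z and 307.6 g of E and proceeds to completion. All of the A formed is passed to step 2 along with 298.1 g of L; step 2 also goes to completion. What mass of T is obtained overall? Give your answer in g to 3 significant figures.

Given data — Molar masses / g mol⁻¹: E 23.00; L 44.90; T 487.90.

1090 g

Step 1:
n(Z) = 24.77 mol
n(E) = 307.6 / 23.00 = 13.37 mol
n/ν for Z = 24.77/3 = 8.257
n/ν for E = 13.37/2 = 6.685
Smallest n/ν is E → limiting reagent.
n(A) produced = (1/2) × 13.37 = 6.685 mol
Step 2:
n(A) available = 6.685 mol
n(L) = 298.1 / 44.90 = 6.639 mol
n/ν for A = 6.685/3 = 2.228
n/ν for L = 6.639/2 = 3.320
Smallest n/ν is A → limiting reagent.
n(T) = (1/3) × 6.685 = 2.228 mol
mass = 2.228 × 487.90 = 1087 g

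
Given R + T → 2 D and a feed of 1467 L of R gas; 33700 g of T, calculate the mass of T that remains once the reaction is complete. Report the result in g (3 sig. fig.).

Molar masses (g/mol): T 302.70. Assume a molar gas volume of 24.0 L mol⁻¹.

15200 g

n(R) = 1467 / 24.0 = 61.13 mol
n(T) = 33700 / 302.70 = 111.3 mol
n/ν for R = 61.13/1 = 61.13
n/ν for T = 111.3/1 = 111.3
Smallest n/ν is R → limiting reagent.
T consumed = (1/1) × 61.13 = 61.13 mol
T remaining = 111.3 − 61.13 = 50.17 mol
mass = 50.17 × 302.70 = 15190 g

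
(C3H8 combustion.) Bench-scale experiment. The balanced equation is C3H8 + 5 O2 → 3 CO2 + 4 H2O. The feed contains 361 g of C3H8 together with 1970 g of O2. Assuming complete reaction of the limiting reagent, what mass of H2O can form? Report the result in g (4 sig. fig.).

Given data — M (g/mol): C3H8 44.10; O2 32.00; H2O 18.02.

590.0 g

n(C3H8) = 361.0 / 44.10 = 8.186 mol
n(O2) = 1970 / 32.00 = 61.56 mol
n/ν for C3H8 = 8.186/1 = 8.186
n/ν for O2 = 61.56/5 = 12.31
Smallest n/ν is C3H8 → limiting reagent.
n(H2O) = (4/1) × 8.186 = 32.74 mol
mass = 32.74 × 18.02 = 590.0 g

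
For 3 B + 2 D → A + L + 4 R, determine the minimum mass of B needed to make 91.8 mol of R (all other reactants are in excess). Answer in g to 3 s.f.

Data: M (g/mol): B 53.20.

n(R) = 91.80 mol
n(B) = (3/4) × 91.80 = 68.85 mol
mass = 68.85 × 53.20 = 3663 g

3660 g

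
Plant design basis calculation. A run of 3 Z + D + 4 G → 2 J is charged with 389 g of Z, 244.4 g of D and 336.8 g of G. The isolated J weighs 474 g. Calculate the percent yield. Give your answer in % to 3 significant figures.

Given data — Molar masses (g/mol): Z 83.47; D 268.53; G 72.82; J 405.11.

64.3 %

n(Z) = 389.0 / 83.47 = 4.660 mol
n(D) = 244.4 / 268.53 = 0.9101 mol
n(G) = 336.8 / 72.82 = 4.625 mol
n/ν for Z = 4.660/3 = 1.553
n/ν for D = 0.9101/1 = 0.9101
n/ν for G = 4.625/4 = 1.156
Smallest n/ν is D → limiting reagent.
theoretical n(J) = (2/1) × 0.9101 = 1.820 mol → 737.3 g
% yield = 474 / 737.3 × 100 = 64.29 %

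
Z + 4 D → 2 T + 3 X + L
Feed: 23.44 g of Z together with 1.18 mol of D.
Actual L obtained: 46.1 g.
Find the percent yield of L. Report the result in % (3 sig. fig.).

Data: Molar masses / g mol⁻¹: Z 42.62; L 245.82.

n(Z) = 23.44 / 42.62 = 0.5500 mol
n(D) = 1.180 mol
n/ν for Z = 0.5500/1 = 0.5500
n/ν for D = 1.180/4 = 0.2950
Smallest n/ν is D → limiting reagent.
theoretical n(L) = (1/4) × 1.180 = 0.2950 mol → 72.52 g
% yield = 46.1 / 72.52 × 100 = 63.57 %

63.6 %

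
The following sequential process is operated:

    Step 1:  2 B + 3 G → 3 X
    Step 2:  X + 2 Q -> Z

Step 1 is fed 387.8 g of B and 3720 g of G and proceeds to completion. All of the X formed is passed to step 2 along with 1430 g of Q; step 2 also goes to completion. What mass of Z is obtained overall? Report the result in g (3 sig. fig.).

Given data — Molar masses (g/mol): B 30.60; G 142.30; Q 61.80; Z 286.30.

3310 g

Step 1:
n(B) = 387.8 / 30.60 = 12.67 mol
n(G) = 3720 / 142.30 = 26.14 mol
n/ν for B = 12.67/2 = 6.335
n/ν for G = 26.14/3 = 8.713
Smallest n/ν is B → limiting reagent.
n(X) produced = (3/2) × 12.67 = 19.01 mol
Step 2:
n(X) available = 19.01 mol
n(Q) = 1430 / 61.80 = 23.14 mol
n/ν for X = 19.01/1 = 19.01
n/ν for Q = 23.14/2 = 11.57
Smallest n/ν is Q → limiting reagent.
n(Z) = (1/2) × 23.14 = 11.57 mol
mass = 11.57 × 286.30 = 3312 g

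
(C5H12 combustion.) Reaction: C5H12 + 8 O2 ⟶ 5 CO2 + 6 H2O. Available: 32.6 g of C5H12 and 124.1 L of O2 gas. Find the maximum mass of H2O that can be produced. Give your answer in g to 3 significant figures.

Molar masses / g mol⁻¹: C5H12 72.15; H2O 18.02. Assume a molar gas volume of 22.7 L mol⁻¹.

48.9 g

n(C5H12) = 32.60 / 72.15 = 0.4518 mol
n(O2) = 124.1 / 22.7 = 5.467 mol
n/ν → C5H12: 0.4518, O2: 0.6834; C5H12 is limiting.
n(H2O) = (6/1) × 0.4518 = 2.711 mol
mass = 2.711 × 18.02 = 48.85 g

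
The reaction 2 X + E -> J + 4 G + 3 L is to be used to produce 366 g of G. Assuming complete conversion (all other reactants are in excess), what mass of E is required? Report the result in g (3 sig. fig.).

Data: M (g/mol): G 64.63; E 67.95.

96.2 g

n(G) = 366 / 64.63 = 5.663 mol
n(E) = (1/4) × 5.663 = 1.416 mol
mass = 1.416 × 67.95 = 96.22 g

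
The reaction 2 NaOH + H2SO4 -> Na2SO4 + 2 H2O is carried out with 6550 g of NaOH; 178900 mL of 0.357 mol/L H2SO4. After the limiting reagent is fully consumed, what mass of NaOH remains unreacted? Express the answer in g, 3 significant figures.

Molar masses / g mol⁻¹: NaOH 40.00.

1440 g

n(NaOH) = 6550 / 40.00 = 163.8 mol
n(H2SO4) = 0.357 × 178900/1000 = 63.87 mol
n/ν for NaOH = 163.8/2 = 81.90
n/ν for H2SO4 = 63.87/1 = 63.87
Smallest n/ν is H2SO4 → limiting reagent.
NaOH consumed = (2/1) × 63.87 = 127.7 mol
NaOH remaining = 163.8 − 127.7 = 36.10 mol
mass = 36.10 × 40.00 = 1444 g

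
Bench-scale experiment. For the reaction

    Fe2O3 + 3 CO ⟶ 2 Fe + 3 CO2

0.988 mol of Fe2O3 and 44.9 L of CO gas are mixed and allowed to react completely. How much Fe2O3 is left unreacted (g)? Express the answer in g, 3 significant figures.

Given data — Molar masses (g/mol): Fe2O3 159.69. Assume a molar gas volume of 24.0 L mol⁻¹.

58.2 g

n(Fe2O3) = 0.9880 mol
n(CO) = 44.90 / 24.0 = 1.871 mol
n/ν for Fe2O3 = 0.9880/1 = 0.9880
n/ν for CO = 1.871/3 = 0.6237
Smallest n/ν is CO → limiting reagent.
Fe2O3 consumed = (1/3) × 1.871 = 0.6237 mol
Fe2O3 remaining = 0.9880 − 0.6237 = 0.3643 mol
mass = 0.3643 × 159.69 = 58.18 g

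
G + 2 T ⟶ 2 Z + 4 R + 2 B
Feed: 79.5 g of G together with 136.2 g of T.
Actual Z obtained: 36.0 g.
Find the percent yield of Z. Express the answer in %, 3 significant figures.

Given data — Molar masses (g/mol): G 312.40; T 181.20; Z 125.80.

56.2 %

n(G) = 79.50 / 312.40 = 0.2545 mol
n(T) = 136.2 / 181.20 = 0.7517 mol
n/ν for G = 0.2545/1 = 0.2545
n/ν for T = 0.7517/2 = 0.3759
Smallest n/ν is G → limiting reagent.
theoretical n(Z) = (2/1) × 0.2545 = 0.5090 mol → 64.03 g
% yield = 36.0 / 64.03 × 100 = 56.22 %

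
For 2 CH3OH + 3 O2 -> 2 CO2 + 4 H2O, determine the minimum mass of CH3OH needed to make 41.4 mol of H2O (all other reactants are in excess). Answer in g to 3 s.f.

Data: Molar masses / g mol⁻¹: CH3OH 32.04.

663 g

n(H2O) = 41.40 mol
n(CH3OH) = (2/4) × 41.40 = 20.70 mol
mass = 20.70 × 32.04 = 663.2 g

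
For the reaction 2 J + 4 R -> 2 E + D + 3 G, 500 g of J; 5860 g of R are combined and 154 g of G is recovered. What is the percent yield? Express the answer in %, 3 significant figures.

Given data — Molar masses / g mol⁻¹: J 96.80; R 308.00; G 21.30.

93.3 %

n(J) = 500.0 / 96.80 = 5.165 mol
n(R) = 5860 / 308.00 = 19.03 mol
n/ν for J = 5.165/2 = 2.583
n/ν for R = 19.03/4 = 4.758
Smallest n/ν is J → limiting reagent.
theoretical n(G) = (3/2) × 5.165 = 7.748 mol → 165.0 g
% yield = 154 / 165.0 × 100 = 93.33 %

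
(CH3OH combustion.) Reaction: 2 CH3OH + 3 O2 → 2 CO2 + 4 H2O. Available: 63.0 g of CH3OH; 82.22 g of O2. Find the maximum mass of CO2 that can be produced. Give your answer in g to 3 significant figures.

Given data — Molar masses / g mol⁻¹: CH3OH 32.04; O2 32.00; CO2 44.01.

75.4 g

n(CH3OH) = 63.00 / 32.04 = 1.966 mol
n(O2) = 82.22 / 32.00 = 2.569 mol
n/ν for CH3OH = 1.966/2 = 0.9830
n/ν for O2 = 2.569/3 = 0.8563
Smallest n/ν is O2 → limiting reagent.
n(CO2) = (2/3) × 2.569 = 1.713 mol
mass = 1.713 × 44.01 = 75.39 g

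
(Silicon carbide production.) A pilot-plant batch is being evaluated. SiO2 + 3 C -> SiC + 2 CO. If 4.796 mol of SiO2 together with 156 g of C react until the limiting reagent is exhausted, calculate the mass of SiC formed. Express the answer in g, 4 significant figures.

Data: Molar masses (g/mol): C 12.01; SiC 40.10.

173.6 g

n(SiO2) = 4.796 mol
n(C) = 156.0 / 12.01 = 12.99 mol
n/ν for SiO2 = 4.796/1 = 4.796
n/ν for C = 12.99/3 = 4.330
Smallest n/ν is C → limiting reagent.
n(SiC) = (1/3) × 12.99 = 4.330 mol
mass = 4.330 × 40.10 = 173.6 g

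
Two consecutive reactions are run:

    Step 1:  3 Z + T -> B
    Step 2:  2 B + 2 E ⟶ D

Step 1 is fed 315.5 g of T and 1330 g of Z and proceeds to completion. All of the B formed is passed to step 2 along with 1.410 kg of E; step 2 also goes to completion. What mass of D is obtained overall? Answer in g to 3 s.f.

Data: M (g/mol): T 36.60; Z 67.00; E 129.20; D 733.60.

Step 1:
n(T) = 315.5 / 36.60 = 8.620 mol
n(Z) = 1330 / 67.00 = 19.85 mol
n/ν → T: 8.620, Z: 6.617; Z is limiting.
n(B) produced = (1/3) × 19.85 = 6.617 mol
Step 2:
n(B) available = 6.617 mol
n(E) = 1.410×1000 / 129.20 = 10.91 mol
n/ν → B: 3.309, E: 5.455; B is limiting.
n(D) = (1/2) × 6.617 = 3.309 mol
mass = 3.309 × 733.60 = 2427 g

2430 g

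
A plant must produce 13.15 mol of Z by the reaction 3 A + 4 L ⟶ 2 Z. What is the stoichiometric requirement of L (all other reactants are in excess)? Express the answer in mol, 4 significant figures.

n(Z) = 13.15 mol
n(L) = (4/2) × 13.15 = 26.30 mol

26.30 mol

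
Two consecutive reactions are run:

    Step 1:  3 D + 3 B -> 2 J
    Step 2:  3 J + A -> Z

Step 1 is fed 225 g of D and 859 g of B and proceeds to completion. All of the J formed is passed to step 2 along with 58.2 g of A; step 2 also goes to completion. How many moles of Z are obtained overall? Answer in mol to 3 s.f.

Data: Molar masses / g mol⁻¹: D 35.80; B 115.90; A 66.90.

Step 1:
n(D) = 225.0 / 35.80 = 6.285 mol
n(B) = 859.0 / 115.90 = 7.412 mol
n/ν for D = 6.285/3 = 2.095
n/ν for B = 7.412/3 = 2.471
Smallest n/ν is D → limiting reagent.
n(J) produced = (2/3) × 6.285 = 4.190 mol
Step 2:
n(J) available = 4.190 mol
n(A) = 58.20 / 66.90 = 0.8700 mol
n/ν for J = 4.190/3 = 1.397
n/ν for A = 0.8700/1 = 0.8700
Smallest n/ν is A → limiting reagent.
n(Z) = (1/1) × 0.8700 = 0.8700 mol

0.870 mol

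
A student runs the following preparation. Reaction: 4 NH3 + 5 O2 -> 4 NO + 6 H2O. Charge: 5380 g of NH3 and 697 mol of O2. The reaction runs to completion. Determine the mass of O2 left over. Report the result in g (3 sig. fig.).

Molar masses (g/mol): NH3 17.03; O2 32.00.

n(NH3) = 5380 / 17.03 = 315.9 mol
n(O2) = 697.0 mol
n/ν → NH3: 78.98, O2: 139.4; NH3 is limiting.
O2 consumed = (5/4) × 315.9 = 394.9 mol
O2 remaining = 697.0 − 394.9 = 302.1 mol
mass = 302.1 × 32.00 = 9667 g

9670 g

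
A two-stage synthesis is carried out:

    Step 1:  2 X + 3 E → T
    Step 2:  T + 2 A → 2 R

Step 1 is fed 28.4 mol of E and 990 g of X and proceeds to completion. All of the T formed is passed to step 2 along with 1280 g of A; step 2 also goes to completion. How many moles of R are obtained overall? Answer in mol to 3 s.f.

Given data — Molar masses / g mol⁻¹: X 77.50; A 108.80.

Step 1:
n(E) = 28.40 mol
n(X) = 990.0 / 77.50 = 12.77 mol
n/ν for E = 28.40/3 = 9.467
n/ν for X = 12.77/2 = 6.385
Smallest n/ν is X → limiting reagent.
n(T) produced = (1/2) × 12.77 = 6.385 mol
Step 2:
n(T) available = 6.385 mol
n(A) = 1280 / 108.80 = 11.76 mol
n/ν for T = 6.385/1 = 6.385
n/ν for A = 11.76/2 = 5.880
Smallest n/ν is A → limiting reagent.
n(R) = (2/2) × 11.76 = 11.76 mol

11.8 mol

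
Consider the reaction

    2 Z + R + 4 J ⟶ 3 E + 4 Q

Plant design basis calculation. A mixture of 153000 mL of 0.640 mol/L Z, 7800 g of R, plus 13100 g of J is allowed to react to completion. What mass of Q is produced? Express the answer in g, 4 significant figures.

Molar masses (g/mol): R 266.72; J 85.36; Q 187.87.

21980 g

n(Z) = 0.640 × 153000/1000 = 97.92 mol
n(R) = 7800 / 266.72 = 29.24 mol
n(J) = 13100 / 85.36 = 153.5 mol
n/ν for Z = 97.92/2 = 48.96
n/ν for R = 29.24/1 = 29.24
n/ν for J = 153.5/4 = 38.38
Smallest n/ν is R → limiting reagent.
n(Q) = (4/1) × 29.24 = 117.0 mol
mass = 117.0 × 187.87 = 21980 g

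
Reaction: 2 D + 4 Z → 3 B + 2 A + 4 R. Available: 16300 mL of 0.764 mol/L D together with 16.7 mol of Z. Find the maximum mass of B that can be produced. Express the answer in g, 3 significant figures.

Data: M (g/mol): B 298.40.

3740 g

n(D) = 0.764 × 16300/1000 = 12.45 mol
n(Z) = 16.70 mol
n/ν for D = 12.45/2 = 6.225
n/ν for Z = 16.70/4 = 4.175
Smallest n/ν is Z → limiting reagent.
n(B) = (3/4) × 16.70 = 12.53 mol
mass = 12.53 × 298.40 = 3739 g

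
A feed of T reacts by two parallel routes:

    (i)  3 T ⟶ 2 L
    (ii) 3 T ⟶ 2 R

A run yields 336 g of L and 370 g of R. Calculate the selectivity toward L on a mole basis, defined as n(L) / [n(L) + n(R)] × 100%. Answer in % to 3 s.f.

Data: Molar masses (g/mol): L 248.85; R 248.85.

n(L) = 336 / 248.85 = 1.350 mol
n(R) = 370 / 248.85 = 1.487 mol
selectivity = 1.350/(1.350+1.487) × 100 = 47.59 %

47.6 %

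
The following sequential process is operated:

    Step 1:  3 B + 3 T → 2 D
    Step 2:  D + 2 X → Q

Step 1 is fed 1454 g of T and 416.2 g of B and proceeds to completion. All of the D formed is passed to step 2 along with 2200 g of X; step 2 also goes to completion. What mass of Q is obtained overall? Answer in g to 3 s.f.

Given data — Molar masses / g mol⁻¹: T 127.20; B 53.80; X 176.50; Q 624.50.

3220 g

Step 1:
n(T) = 1454 / 127.20 = 11.43 mol
n(B) = 416.2 / 53.80 = 7.736 mol
n/ν for T = 11.43/3 = 3.810
n/ν for B = 7.736/3 = 2.579
Smallest n/ν is B → limiting reagent.
n(D) produced = (2/3) × 7.736 = 5.157 mol
Step 2:
n(D) available = 5.157 mol
n(X) = 2200 / 176.50 = 12.46 mol
n/ν for D = 5.157/1 = 5.157
n/ν for X = 12.46/2 = 6.230
Smallest n/ν is D → limiting reagent.
n(Q) = (1/1) × 5.157 = 5.157 mol
mass = 5.157 × 624.50 = 3221 g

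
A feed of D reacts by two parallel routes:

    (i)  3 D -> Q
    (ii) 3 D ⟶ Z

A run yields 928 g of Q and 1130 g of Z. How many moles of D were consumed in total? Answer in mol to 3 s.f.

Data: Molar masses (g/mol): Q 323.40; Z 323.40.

19.1 mol

n(Q) = 928 / 323.40 = 2.870 mol
n(Z) = 1130 / 323.40 = 3.494 mol
n(D) via (i) = (3/1)×2.870 = 8.610 mol
n(D) via (ii) = (3/1)×3.494 = 10.48 mol
total n(D) = 8.610 + 10.48 = 19.09 mol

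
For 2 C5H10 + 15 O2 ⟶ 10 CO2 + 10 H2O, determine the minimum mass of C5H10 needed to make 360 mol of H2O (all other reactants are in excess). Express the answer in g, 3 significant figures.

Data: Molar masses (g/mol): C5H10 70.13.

n(H2O) = 360.0 mol
n(C5H10) = (2/10) × 360.0 = 72.00 mol
mass = 72.00 × 70.13 = 5049 g

5050 g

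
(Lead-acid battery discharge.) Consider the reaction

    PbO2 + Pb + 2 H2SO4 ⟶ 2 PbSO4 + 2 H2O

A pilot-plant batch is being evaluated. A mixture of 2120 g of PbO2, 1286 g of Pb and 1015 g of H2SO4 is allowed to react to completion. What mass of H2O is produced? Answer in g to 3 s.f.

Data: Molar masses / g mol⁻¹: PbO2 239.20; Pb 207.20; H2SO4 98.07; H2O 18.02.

n(PbO2) = 2120 / 239.20 = 8.863 mol
n(Pb) = 1286 / 207.20 = 6.207 mol
n(H2SO4) = 1015 / 98.07 = 10.35 mol
n/ν → PbO2: 8.863, Pb: 6.207, H2SO4: 5.175; H2SO4 is limiting.
n(H2O) = (2/2) × 10.35 = 10.35 mol
mass = 10.35 × 18.02 = 186.5 g

187 g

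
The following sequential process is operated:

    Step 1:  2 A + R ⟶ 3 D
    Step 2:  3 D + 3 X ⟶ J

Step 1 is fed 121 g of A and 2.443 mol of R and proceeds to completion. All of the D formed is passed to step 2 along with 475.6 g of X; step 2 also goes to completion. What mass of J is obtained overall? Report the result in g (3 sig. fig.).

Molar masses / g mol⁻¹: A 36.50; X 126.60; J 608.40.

Step 1:
n(A) = 121.0 / 36.50 = 3.315 mol
n(R) = 2.443 mol
n/ν → A: 1.658, R: 2.443; A is limiting.
n(D) produced = (3/2) × 3.315 = 4.973 mol
Step 2:
n(D) available = 4.973 mol
n(X) = 475.6 / 126.60 = 3.757 mol
n/ν → D: 1.658, X: 1.252; X is limiting.
n(J) = (1/3) × 3.757 = 1.252 mol
mass = 1.252 × 608.40 = 761.7 g

762 g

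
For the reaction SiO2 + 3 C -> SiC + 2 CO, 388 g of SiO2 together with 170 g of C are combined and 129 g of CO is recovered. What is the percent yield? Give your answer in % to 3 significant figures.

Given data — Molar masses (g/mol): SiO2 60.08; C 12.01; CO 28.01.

n(SiO2) = 388.0 / 60.08 = 6.458 mol
n(C) = 170.0 / 12.01 = 14.15 mol
n/ν → SiO2: 6.458, C: 4.717; C is limiting.
theoretical n(CO) = (2/3) × 14.15 = 9.433 mol → 264.2 g
% yield = 129 / 264.2 × 100 = 48.83 %

48.8 %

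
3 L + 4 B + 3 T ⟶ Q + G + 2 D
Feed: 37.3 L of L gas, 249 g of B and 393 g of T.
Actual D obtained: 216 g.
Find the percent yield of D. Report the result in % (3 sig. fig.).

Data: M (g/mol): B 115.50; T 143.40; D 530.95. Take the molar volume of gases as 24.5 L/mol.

40.1 %

n(L) = 37.30 / 24.5 = 1.522 mol
n(B) = 249.0 / 115.50 = 2.156 mol
n(T) = 393.0 / 143.40 = 2.741 mol
n/ν for L = 1.522/3 = 0.5073
n/ν for B = 2.156/4 = 0.5390
n/ν for T = 2.741/3 = 0.9137
Smallest n/ν is L → limiting reagent.
theoretical n(D) = (2/3) × 1.522 = 1.015 mol → 538.9 g
% yield = 216 / 538.9 × 100 = 40.08 %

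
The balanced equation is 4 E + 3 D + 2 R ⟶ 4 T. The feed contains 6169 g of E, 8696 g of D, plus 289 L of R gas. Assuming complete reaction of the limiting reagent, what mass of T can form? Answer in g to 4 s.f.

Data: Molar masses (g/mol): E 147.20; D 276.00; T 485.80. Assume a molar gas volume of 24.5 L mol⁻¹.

n(E) = 6169 / 147.20 = 41.91 mol
n(D) = 8696 / 276.00 = 31.51 mol
n(R) = 289.0 / 24.5 = 11.80 mol
n/ν for E = 41.91/4 = 10.48
n/ν for D = 31.51/3 = 10.50
n/ν for R = 11.80/2 = 5.900
Smallest n/ν is R → limiting reagent.
n(T) = (4/2) × 11.80 = 23.60 mol
mass = 23.60 × 485.80 = 11460 g

11460 g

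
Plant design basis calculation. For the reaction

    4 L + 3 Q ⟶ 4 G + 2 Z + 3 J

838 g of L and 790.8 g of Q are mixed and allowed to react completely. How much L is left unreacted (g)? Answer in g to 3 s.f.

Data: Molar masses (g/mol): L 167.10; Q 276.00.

n(L) = 838.0 / 167.10 = 5.015 mol
n(Q) = 790.8 / 276.00 = 2.865 mol
n/ν for L = 5.015/4 = 1.254
n/ν for Q = 2.865/3 = 0.9550
Smallest n/ν is Q → limiting reagent.
L consumed = (4/3) × 2.865 = 3.820 mol
L remaining = 5.015 − 3.820 = 1.195 mol
mass = 1.195 × 167.10 = 199.7 g

200 g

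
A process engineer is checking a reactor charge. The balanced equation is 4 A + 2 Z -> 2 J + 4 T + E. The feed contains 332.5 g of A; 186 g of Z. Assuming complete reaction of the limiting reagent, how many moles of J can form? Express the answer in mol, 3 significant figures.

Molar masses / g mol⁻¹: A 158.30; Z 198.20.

0.938 mol

n(A) = 332.5 / 158.30 = 2.100 mol
n(Z) = 186.0 / 198.20 = 0.9384 mol
n/ν → A: 0.5250, Z: 0.4692; Z is limiting.
n(J) = (2/2) × 0.9384 = 0.9384 mol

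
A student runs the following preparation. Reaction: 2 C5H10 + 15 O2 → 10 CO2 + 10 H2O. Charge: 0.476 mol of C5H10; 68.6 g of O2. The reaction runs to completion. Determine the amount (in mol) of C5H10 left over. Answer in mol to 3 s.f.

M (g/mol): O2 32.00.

0.190 mol

n(C5H10) = 0.4760 mol
n(O2) = 68.60 / 32.00 = 2.144 mol
n/ν → C5H10: 0.2380, O2: 0.1429; O2 is limiting.
C5H10 consumed = (2/15) × 2.144 = 0.2859 mol
C5H10 remaining = 0.4760 − 0.2859 = 0.1901 mol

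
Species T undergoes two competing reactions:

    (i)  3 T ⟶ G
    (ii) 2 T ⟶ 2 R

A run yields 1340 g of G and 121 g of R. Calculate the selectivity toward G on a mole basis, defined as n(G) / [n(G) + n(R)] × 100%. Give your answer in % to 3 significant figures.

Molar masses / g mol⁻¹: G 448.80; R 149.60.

78.7 %

n(G) = 1340 / 448.80 = 2.986 mol
n(R) = 121 / 149.60 = 0.8088 mol
selectivity = 2.986/(2.986+0.8088) × 100 = 78.69 %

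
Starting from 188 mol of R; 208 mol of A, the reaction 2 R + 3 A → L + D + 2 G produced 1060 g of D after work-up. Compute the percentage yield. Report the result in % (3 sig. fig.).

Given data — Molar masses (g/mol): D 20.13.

n(R) = 188.0 mol
n(A) = 208.0 mol
n/ν for R = 188.0/2 = 94.00
n/ν for A = 208.0/3 = 69.33
Smallest n/ν is A → limiting reagent.
theoretical n(D) = (1/3) × 208.0 = 69.33 mol → 1396 g
% yield = 1060 / 1396 × 100 = 75.93 %

75.9 %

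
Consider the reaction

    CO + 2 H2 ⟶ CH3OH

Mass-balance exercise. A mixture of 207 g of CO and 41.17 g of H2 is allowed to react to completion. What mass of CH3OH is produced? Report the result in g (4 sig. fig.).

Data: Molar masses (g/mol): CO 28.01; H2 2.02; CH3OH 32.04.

n(CO) = 207.0 / 28.01 = 7.390 mol
n(H2) = 41.17 / 2.02 = 20.38 mol
n/ν for CO = 7.390/1 = 7.390
n/ν for H2 = 20.38/2 = 10.19
Smallest n/ν is CO → limiting reagent.
n(CH3OH) = (1/1) × 7.390 = 7.390 mol
mass = 7.390 × 32.04 = 236.8 g

236.8 g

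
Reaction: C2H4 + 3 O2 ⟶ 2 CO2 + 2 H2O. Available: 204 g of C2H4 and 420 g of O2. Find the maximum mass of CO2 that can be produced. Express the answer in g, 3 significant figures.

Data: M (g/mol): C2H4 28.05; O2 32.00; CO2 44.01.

n(C2H4) = 204.0 / 28.05 = 7.273 mol
n(O2) = 420.0 / 32.00 = 13.13 mol
n/ν for C2H4 = 7.273/1 = 7.273
n/ν for O2 = 13.13/3 = 4.377
Smallest n/ν is O2 → limiting reagent.
n(CO2) = (2/3) × 13.13 = 8.753 mol
mass = 8.753 × 44.01 = 385.2 g

385 g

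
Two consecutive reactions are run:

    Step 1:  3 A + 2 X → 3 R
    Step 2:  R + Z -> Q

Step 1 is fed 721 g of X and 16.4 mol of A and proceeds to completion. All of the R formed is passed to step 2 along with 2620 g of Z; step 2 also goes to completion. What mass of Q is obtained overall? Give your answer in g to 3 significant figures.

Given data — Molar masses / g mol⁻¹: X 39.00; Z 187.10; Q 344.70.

4830 g

Step 1:
n(X) = 721.0 / 39.00 = 18.49 mol
n(A) = 16.40 mol
n/ν for X = 18.49/2 = 9.245
n/ν for A = 16.40/3 = 5.467
Smallest n/ν is A → limiting reagent.
n(R) produced = (3/3) × 16.40 = 16.40 mol
Step 2:
n(R) available = 16.40 mol
n(Z) = 2620 / 187.10 = 14.00 mol
n/ν for R = 16.40/1 = 16.40
n/ν for Z = 14.00/1 = 14.00
Smallest n/ν is Z → limiting reagent.
n(Q) = (1/1) × 14.00 = 14.00 mol
mass = 14.00 × 344.70 = 4826 g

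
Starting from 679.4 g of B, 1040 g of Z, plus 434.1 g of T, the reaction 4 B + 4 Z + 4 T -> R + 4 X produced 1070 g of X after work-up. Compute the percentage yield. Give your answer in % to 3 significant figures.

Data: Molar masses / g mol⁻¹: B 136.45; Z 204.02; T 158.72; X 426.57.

n(B) = 679.4 / 136.45 = 4.979 mol
n(Z) = 1040 / 204.02 = 5.098 mol
n(T) = 434.1 / 158.72 = 2.735 mol
n/ν for B = 4.979/4 = 1.245
n/ν for Z = 5.098/4 = 1.275
n/ν for T = 2.735/4 = 0.6838
Smallest n/ν is T → limiting reagent.
theoretical n(X) = (4/4) × 2.735 = 2.735 mol → 1167 g
% yield = 1070 / 1167 × 100 = 91.69 %

91.7 %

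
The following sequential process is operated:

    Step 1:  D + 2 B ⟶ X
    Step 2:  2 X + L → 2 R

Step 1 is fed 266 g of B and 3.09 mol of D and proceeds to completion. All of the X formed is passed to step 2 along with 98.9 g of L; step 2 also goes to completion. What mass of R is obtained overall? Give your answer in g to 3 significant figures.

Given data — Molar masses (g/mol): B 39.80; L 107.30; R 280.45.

Step 1:
n(B) = 266.0 / 39.80 = 6.683 mol
n(D) = 3.090 mol
n/ν for B = 6.683/2 = 3.342
n/ν for D = 3.090/1 = 3.090
Smallest n/ν is D → limiting reagent.
n(X) produced = (1/1) × 3.090 = 3.090 mol
Step 2:
n(X) available = 3.090 mol
n(L) = 98.90 / 107.30 = 0.9217 mol
n/ν for X = 3.090/2 = 1.545
n/ν for L = 0.9217/1 = 0.9217
Smallest n/ν is L → limiting reagent.
n(R) = (2/1) × 0.9217 = 1.843 mol
mass = 1.843 × 280.45 = 516.9 g

517 g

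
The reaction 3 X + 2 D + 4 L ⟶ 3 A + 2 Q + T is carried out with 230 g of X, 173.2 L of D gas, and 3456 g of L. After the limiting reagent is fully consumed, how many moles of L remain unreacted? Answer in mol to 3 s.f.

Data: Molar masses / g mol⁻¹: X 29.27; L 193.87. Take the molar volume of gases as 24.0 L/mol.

7.35 mol

n(X) = 230.0 / 29.27 = 7.858 mol
n(D) = 173.2 / 24.0 = 7.217 mol
n(L) = 3456 / 193.87 = 17.83 mol
n/ν → X: 2.619, D: 3.609, L: 4.458; X is limiting.
L consumed = (4/3) × 7.858 = 10.48 mol
L remaining = 17.83 − 10.48 = 7.350 mol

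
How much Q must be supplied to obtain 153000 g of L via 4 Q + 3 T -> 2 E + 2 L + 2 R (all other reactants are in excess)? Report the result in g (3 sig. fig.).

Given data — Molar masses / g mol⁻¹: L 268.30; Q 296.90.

n(L) = 153000 / 268.30 = 570.3 mol
n(Q) = (4/2) × 570.3 = 1141 mol
mass = 1141 × 296.90 = 338800 g

339000 g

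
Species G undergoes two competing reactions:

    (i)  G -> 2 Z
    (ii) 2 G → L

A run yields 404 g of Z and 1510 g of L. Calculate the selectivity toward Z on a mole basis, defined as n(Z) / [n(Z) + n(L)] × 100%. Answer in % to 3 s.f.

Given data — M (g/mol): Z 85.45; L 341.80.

51.7 %

n(Z) = 404 / 85.45 = 4.728 mol
n(L) = 1510 / 341.80 = 4.418 mol
selectivity = 4.728/(4.728+4.418) × 100 = 51.69 %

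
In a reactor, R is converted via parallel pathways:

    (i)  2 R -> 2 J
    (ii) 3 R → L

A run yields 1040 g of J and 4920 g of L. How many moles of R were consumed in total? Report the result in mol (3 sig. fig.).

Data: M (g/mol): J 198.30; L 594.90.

30.1 mol

n(J) = 1040 / 198.30 = 5.245 mol
n(L) = 4920 / 594.90 = 8.270 mol
n(R) via (i) = (2/2)×5.245 = 5.245 mol
n(R) via (ii) = (3/1)×8.270 = 24.81 mol
total n(R) = 5.245 + 24.81 = 30.06 mol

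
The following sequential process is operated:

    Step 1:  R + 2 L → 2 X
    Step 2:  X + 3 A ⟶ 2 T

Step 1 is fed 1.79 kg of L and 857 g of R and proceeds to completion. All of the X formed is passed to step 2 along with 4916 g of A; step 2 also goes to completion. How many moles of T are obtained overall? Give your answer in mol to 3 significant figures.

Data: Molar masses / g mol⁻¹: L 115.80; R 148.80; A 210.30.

Step 1:
n(L) = 1.790×1000 / 115.80 = 15.46 mol
n(R) = 857.0 / 148.80 = 5.759 mol
n/ν for L = 15.46/2 = 7.730
n/ν for R = 5.759/1 = 5.759
Smallest n/ν is R → limiting reagent.
n(X) produced = (2/1) × 5.759 = 11.52 mol
Step 2:
n(X) available = 11.52 mol
n(A) = 4916 / 210.30 = 23.38 mol
n/ν for X = 11.52/1 = 11.52
n/ν for A = 23.38/3 = 7.793
Smallest n/ν is A → limiting reagent.
n(T) = (2/3) × 23.38 = 15.59 mol

15.6 mol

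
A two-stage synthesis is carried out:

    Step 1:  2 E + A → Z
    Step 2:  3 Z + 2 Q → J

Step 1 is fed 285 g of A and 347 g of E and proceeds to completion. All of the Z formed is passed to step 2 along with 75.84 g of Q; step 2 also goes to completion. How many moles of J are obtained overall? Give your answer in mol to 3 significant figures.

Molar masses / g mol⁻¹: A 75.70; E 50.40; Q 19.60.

Step 1:
n(A) = 285.0 / 75.70 = 3.765 mol
n(E) = 347.0 / 50.40 = 6.885 mol
n/ν → A: 3.765, E: 3.443; E is limiting.
n(Z) produced = (1/2) × 6.885 = 3.443 mol
Step 2:
n(Z) available = 3.443 mol
n(Q) = 75.84 / 19.60 = 3.869 mol
n/ν → Z: 1.148, Q: 1.935; Z is limiting.
n(J) = (1/3) × 3.443 = 1.148 mol

1.15 mol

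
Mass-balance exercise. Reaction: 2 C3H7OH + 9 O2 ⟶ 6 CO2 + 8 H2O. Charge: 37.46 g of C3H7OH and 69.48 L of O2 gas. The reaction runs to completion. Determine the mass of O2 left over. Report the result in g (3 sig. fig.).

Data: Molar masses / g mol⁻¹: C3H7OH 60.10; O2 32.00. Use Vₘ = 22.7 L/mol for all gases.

8.19 g

n(C3H7OH) = 37.46 / 60.10 = 0.6233 mol
n(O2) = 69.48 / 22.7 = 3.061 mol
n/ν → C3H7OH: 0.3117, O2: 0.3401; C3H7OH is limiting.
O2 consumed = (9/2) × 0.6233 = 2.805 mol
O2 remaining = 3.061 − 2.805 = 0.2560 mol
mass = 0.2560 × 32.00 = 8.192 g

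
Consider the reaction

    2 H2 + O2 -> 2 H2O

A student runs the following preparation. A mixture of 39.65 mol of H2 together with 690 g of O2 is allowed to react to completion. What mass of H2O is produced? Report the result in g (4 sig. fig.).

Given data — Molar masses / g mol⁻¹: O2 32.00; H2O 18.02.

714.5 g

n(H2) = 39.65 mol
n(O2) = 690.0 / 32.00 = 21.56 mol
n/ν for H2 = 39.65/2 = 19.83
n/ν for O2 = 21.56/1 = 21.56
Smallest n/ν is H2 → limiting reagent.
n(H2O) = (2/2) × 39.65 = 39.65 mol
mass = 39.65 × 18.02 = 714.5 g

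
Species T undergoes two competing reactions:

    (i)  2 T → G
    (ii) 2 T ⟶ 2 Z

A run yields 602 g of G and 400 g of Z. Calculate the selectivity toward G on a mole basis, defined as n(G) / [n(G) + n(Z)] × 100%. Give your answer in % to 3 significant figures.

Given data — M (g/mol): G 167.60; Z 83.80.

n(G) = 602 / 167.60 = 3.592 mol
n(Z) = 400 / 83.80 = 4.773 mol
selectivity = 3.592/(3.592+4.773) × 100 = 42.94 %

42.9 %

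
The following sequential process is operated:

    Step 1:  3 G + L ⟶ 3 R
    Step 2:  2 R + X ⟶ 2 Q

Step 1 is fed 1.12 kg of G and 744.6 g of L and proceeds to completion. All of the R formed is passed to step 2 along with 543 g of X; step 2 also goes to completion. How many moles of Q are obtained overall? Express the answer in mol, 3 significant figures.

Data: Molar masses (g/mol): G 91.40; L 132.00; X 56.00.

12.3 mol

Step 1:
n(G) = 1.120×1000 / 91.40 = 12.25 mol
n(L) = 744.6 / 132.00 = 5.641 mol
n/ν → G: 4.083, L: 5.641; G is limiting.
n(R) produced = (3/3) × 12.25 = 12.25 mol
Step 2:
n(R) available = 12.25 mol
n(X) = 543.0 / 56.00 = 9.696 mol
n/ν → R: 6.125, X: 9.696; R is limiting.
n(Q) = (2/2) × 12.25 = 12.25 mol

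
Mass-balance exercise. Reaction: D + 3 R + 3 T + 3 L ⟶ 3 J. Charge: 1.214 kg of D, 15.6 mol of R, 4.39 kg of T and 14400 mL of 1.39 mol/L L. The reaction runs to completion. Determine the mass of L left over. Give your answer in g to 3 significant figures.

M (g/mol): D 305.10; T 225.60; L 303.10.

2450 g

n(D) = 1.214×1000 / 305.10 = 3.979 mol
n(R) = 15.60 mol
n(T) = 4.390×1000 / 225.60 = 19.46 mol
n(L) = 1.39 × 14400/1000 = 20.02 mol
n/ν for D = 3.979/1 = 3.979
n/ν for R = 15.60/3 = 5.200
n/ν for T = 19.46/3 = 6.487
n/ν for L = 20.02/3 = 6.673
Smallest n/ν is D → limiting reagent.
L consumed = (3/1) × 3.979 = 11.94 mol
L remaining = 20.02 − 11.94 = 8.080 mol
mass = 8.080 × 303.10 = 2449 g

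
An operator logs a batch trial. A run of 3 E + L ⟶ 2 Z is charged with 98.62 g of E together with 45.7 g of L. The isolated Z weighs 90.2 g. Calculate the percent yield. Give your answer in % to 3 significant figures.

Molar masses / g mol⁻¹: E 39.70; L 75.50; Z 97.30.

n(E) = 98.62 / 39.70 = 2.484 mol
n(L) = 45.70 / 75.50 = 0.6053 mol
n/ν for E = 2.484/3 = 0.8280
n/ν for L = 0.6053/1 = 0.6053
Smallest n/ν is L → limiting reagent.
theoretical n(Z) = (2/1) × 0.6053 = 1.211 mol → 117.8 g
% yield = 90.2 / 117.8 × 100 = 76.57 %

76.6 %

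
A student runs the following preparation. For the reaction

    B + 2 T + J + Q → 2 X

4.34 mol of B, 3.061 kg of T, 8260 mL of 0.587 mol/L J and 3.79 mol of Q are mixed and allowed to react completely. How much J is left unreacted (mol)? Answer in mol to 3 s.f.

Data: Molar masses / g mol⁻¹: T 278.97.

1.06 mol

n(B) = 4.340 mol
n(T) = 3.061×1000 / 278.97 = 10.97 mol
n(J) = 0.587 × 8260/1000 = 4.849 mol
n(Q) = 3.790 mol
n/ν → B: 4.340, T: 5.485, J: 4.849, Q: 3.790; Q is limiting.
J consumed = (1/1) × 3.790 = 3.790 mol
J remaining = 4.849 − 3.790 = 1.059 mol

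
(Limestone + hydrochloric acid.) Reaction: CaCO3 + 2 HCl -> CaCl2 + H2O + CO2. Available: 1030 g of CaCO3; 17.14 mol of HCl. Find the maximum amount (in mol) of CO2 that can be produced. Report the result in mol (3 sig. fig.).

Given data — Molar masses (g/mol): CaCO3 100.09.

8.57 mol

n(CaCO3) = 1030 / 100.09 = 10.29 mol
n(HCl) = 17.14 mol
n/ν → CaCO3: 10.29, HCl: 8.570; HCl is limiting.
n(CO2) = (1/2) × 17.14 = 8.570 mol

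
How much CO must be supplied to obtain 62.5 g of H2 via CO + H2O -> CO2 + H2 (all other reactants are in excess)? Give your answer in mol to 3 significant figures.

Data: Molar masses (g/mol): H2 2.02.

30.9 mol

n(H2) = 62.5 / 2.02 = 30.94 mol
n(CO) = (1/1) × 30.94 = 30.94 mol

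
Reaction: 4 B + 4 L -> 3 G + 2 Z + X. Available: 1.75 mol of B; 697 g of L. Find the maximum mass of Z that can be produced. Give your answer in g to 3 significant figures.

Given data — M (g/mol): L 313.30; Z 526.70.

n(B) = 1.750 mol
n(L) = 697.0 / 313.30 = 2.225 mol
n/ν for B = 1.750/4 = 0.4375
n/ν for L = 2.225/4 = 0.5563
Smallest n/ν is B → limiting reagent.
n(Z) = (2/4) × 1.750 = 0.8750 mol
mass = 0.8750 × 526.70 = 460.9 g

461 g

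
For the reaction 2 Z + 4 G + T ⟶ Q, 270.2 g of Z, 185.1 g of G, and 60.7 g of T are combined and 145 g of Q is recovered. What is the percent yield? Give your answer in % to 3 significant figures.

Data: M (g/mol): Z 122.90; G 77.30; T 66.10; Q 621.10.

39.0 %

n(Z) = 270.2 / 122.90 = 2.199 mol
n(G) = 185.1 / 77.30 = 2.395 mol
n(T) = 60.70 / 66.10 = 0.9183 mol
n/ν for Z = 2.199/2 = 1.100
n/ν for G = 2.395/4 = 0.5988
n/ν for T = 0.9183/1 = 0.9183
Smallest n/ν is G → limiting reagent.
theoretical n(Q) = (1/4) × 2.395 = 0.5988 mol → 371.9 g
% yield = 145 / 371.9 × 100 = 38.99 %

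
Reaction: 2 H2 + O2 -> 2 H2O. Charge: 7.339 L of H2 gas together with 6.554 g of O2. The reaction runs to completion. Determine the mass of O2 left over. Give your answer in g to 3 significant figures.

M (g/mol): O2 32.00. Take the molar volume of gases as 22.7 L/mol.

n(H2) = 7.339 / 22.7 = 0.3233 mol
n(O2) = 6.554 / 32.00 = 0.2048 mol
n/ν → H2: 0.1617, O2: 0.2048; H2 is limiting.
O2 consumed = (1/2) × 0.3233 = 0.1617 mol
O2 remaining = 0.2048 − 0.1617 = 0.04310 mol
mass = 0.04310 × 32.00 = 1.379 g

1.38 g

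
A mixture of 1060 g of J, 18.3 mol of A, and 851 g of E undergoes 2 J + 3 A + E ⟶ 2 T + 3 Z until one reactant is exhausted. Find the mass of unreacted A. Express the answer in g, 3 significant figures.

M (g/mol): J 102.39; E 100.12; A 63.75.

n(J) = 1060 / 102.39 = 10.35 mol
n(A) = 18.30 mol
n(E) = 851.0 / 100.12 = 8.500 mol
n/ν for J = 10.35/2 = 5.175
n/ν for A = 18.30/3 = 6.100
n/ν for E = 8.500/1 = 8.500
Smallest n/ν is J → limiting reagent.
A consumed = (3/2) × 10.35 = 15.53 mol
A remaining = 18.30 − 15.53 = 2.770 mol
mass = 2.770 × 63.75 = 176.6 g

177 g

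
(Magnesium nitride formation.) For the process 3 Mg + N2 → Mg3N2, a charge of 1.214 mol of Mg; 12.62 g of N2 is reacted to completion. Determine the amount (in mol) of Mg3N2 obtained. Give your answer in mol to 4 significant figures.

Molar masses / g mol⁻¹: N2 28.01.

n(Mg) = 1.214 mol
n(N2) = 12.62 / 28.01 = 0.4506 mol
n/ν for Mg = 1.214/3 = 0.4047
n/ν for N2 = 0.4506/1 = 0.4506
Smallest n/ν is Mg → limiting reagent.
n(Mg3N2) = (1/3) × 1.214 = 0.4047 mol

0.4047 mol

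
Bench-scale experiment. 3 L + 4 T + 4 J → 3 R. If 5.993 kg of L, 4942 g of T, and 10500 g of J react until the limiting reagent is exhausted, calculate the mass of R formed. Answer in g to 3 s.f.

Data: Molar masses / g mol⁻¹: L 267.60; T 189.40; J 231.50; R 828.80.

n(L) = 5.993×1000 / 267.60 = 22.40 mol
n(T) = 4942 / 189.40 = 26.09 mol
n(J) = 10500 / 231.50 = 45.36 mol
n/ν → L: 7.467, T: 6.523, J: 11.34; T is limiting.
n(R) = (3/4) × 26.09 = 19.57 mol
mass = 19.57 × 828.80 = 16220 g

16200 g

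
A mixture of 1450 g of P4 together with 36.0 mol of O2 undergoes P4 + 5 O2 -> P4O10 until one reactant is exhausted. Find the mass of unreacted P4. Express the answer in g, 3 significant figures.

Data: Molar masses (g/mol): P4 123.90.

558 g

n(P4) = 1450 / 123.90 = 11.70 mol
n(O2) = 36.00 mol
n/ν for P4 = 11.70/1 = 11.70
n/ν for O2 = 36.00/5 = 7.200
Smallest n/ν is O2 → limiting reagent.
P4 consumed = (1/5) × 36.00 = 7.200 mol
P4 remaining = 11.70 − 7.200 = 4.500 mol
mass = 4.500 × 123.90 = 557.6 g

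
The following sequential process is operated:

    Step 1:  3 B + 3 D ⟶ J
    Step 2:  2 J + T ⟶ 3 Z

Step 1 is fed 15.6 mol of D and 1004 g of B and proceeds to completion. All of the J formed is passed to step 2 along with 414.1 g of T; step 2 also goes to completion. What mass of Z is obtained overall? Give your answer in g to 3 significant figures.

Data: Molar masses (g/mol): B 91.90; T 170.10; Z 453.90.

2480 g

Step 1:
n(D) = 15.60 mol
n(B) = 1004 / 91.90 = 10.92 mol
n/ν for D = 15.60/3 = 5.200
n/ν for B = 10.92/3 = 3.640
Smallest n/ν is B → limiting reagent.
n(J) produced = (1/3) × 10.92 = 3.640 mol
Step 2:
n(J) available = 3.640 mol
n(T) = 414.1 / 170.10 = 2.434 mol
n/ν for J = 3.640/2 = 1.820
n/ν for T = 2.434/1 = 2.434
Smallest n/ν is J → limiting reagent.
n(Z) = (3/2) × 3.640 = 5.460 mol
mass = 5.460 × 453.90 = 2478 g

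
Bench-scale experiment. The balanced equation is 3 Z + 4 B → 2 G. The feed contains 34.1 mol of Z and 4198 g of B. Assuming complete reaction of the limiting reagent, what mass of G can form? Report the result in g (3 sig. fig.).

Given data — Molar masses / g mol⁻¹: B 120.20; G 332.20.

5800 g

n(Z) = 34.10 mol
n(B) = 4198 / 120.20 = 34.93 mol
n/ν for Z = 34.10/3 = 11.37
n/ν for B = 34.93/4 = 8.733
Smallest n/ν is B → limiting reagent.
n(G) = (2/4) × 34.93 = 17.47 mol
mass = 17.47 × 332.20 = 5804 g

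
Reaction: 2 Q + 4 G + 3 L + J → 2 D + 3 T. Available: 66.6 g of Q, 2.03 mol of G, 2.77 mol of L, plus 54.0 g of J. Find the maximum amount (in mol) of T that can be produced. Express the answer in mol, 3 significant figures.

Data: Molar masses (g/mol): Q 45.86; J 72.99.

1.52 mol

n(Q) = 66.60 / 45.86 = 1.452 mol
n(G) = 2.030 mol
n(L) = 2.770 mol
n(J) = 54.00 / 72.99 = 0.7398 mol
n/ν for Q = 1.452/2 = 0.7260
n/ν for G = 2.030/4 = 0.5075
n/ν for L = 2.770/3 = 0.9233
n/ν for J = 0.7398/1 = 0.7398
Smallest n/ν is G → limiting reagent.
n(T) = (3/4) × 2.030 = 1.523 mol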